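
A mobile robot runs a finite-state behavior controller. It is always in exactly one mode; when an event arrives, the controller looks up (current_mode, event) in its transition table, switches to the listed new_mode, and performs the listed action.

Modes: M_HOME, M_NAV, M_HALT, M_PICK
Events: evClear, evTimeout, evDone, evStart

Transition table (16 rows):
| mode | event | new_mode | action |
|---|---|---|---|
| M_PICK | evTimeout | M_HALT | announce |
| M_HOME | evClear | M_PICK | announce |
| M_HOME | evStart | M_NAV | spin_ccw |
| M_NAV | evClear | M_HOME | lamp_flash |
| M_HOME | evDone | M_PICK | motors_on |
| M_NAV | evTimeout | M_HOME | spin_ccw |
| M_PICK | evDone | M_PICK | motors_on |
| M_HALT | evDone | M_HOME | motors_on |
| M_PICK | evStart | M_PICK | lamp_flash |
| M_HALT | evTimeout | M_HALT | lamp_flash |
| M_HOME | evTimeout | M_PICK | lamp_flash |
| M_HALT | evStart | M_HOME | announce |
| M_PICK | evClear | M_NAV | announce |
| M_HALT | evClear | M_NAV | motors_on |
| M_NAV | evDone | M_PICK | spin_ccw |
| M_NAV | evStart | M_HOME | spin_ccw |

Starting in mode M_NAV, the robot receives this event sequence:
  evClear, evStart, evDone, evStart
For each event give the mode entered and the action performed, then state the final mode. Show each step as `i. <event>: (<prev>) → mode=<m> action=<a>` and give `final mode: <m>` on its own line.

1. evClear: (M_NAV) → mode=M_HOME action=lamp_flash
2. evStart: (M_HOME) → mode=M_NAV action=spin_ccw
3. evDone: (M_NAV) → mode=M_PICK action=spin_ccw
4. evStart: (M_PICK) → mode=M_PICK action=lamp_flash

final mode: M_PICK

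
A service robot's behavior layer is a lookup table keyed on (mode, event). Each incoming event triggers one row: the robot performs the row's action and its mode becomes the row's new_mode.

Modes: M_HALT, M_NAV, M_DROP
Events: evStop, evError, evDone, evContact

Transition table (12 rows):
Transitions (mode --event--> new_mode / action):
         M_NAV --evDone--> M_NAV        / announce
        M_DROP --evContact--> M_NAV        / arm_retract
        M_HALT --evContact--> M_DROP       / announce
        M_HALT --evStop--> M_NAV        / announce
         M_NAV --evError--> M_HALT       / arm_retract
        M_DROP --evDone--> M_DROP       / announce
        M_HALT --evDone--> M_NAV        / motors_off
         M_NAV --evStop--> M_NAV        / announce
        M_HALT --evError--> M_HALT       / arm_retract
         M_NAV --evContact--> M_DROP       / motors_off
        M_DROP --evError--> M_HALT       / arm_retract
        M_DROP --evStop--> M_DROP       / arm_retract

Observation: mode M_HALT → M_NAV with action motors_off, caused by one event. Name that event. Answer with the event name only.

try evStop: (M_HALT, evStop) → (M_NAV, announce)
try evError: (M_HALT, evError) → (M_HALT, arm_retract)
try evDone: (M_HALT, evDone) → (M_NAV, motors_off)  ← matches
try evContact: (M_HALT, evContact) → (M_DROP, announce)

evDone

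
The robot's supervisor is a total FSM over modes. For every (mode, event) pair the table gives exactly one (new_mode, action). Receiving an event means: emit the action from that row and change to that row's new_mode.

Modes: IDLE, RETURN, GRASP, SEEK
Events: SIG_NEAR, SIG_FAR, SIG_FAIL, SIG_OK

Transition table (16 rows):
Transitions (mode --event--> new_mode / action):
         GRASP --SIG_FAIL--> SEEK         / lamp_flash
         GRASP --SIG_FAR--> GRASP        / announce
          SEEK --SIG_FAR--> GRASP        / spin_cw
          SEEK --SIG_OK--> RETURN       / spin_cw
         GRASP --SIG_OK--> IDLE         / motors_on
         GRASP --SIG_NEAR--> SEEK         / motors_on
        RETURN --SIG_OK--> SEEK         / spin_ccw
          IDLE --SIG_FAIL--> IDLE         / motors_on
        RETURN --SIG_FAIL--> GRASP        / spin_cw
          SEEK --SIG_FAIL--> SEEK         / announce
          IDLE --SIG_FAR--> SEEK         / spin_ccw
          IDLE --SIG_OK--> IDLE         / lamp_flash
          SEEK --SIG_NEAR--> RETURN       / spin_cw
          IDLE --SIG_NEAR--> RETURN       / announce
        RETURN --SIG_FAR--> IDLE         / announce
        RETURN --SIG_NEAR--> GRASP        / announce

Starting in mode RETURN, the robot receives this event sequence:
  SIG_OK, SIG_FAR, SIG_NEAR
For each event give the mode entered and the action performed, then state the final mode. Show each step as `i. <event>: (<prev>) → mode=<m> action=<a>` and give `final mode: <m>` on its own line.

1. SIG_OK: (RETURN) → mode=SEEK action=spin_ccw
2. SIG_FAR: (SEEK) → mode=GRASP action=spin_cw
3. SIG_NEAR: (GRASP) → mode=SEEK action=motors_on

final mode: SEEK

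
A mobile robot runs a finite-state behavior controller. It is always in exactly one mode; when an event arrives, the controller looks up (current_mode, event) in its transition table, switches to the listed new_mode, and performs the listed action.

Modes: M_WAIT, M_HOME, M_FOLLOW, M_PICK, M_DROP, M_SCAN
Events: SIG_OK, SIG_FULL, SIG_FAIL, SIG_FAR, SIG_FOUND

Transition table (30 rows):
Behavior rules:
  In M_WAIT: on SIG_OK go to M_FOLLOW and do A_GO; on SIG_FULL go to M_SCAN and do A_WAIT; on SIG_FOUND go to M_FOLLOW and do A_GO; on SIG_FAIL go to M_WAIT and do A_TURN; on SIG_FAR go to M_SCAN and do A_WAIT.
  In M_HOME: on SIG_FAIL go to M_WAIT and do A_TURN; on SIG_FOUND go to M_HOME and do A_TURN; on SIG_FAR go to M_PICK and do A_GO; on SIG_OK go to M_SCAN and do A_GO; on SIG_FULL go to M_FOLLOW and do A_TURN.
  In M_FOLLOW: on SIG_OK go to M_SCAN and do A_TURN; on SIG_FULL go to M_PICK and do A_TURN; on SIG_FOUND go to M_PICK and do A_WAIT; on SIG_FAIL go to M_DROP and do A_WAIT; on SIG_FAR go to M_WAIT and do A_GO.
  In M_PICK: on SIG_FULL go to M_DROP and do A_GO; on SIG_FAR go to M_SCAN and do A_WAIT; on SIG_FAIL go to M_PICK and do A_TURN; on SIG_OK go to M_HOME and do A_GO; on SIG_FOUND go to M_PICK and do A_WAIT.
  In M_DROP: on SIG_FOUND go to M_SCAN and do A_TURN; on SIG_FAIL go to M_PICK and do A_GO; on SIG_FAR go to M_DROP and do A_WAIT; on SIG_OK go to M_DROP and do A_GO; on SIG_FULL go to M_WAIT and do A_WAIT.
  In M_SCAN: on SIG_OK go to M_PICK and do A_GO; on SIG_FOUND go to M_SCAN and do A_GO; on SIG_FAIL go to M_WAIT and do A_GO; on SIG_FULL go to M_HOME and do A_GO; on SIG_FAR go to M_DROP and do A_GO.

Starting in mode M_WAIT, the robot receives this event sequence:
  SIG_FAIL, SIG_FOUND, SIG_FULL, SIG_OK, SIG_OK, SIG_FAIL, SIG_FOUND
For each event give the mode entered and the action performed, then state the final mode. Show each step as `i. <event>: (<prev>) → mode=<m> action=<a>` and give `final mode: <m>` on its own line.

1. SIG_FAIL: (M_WAIT) → mode=M_WAIT action=A_TURN
2. SIG_FOUND: (M_WAIT) → mode=M_FOLLOW action=A_GO
3. SIG_FULL: (M_FOLLOW) → mode=M_PICK action=A_TURN
4. SIG_OK: (M_PICK) → mode=M_HOME action=A_GO
5. SIG_OK: (M_HOME) → mode=M_SCAN action=A_GO
6. SIG_FAIL: (M_SCAN) → mode=M_WAIT action=A_GO
7. SIG_FOUND: (M_WAIT) → mode=M_FOLLOW action=A_GO

final mode: M_FOLLOW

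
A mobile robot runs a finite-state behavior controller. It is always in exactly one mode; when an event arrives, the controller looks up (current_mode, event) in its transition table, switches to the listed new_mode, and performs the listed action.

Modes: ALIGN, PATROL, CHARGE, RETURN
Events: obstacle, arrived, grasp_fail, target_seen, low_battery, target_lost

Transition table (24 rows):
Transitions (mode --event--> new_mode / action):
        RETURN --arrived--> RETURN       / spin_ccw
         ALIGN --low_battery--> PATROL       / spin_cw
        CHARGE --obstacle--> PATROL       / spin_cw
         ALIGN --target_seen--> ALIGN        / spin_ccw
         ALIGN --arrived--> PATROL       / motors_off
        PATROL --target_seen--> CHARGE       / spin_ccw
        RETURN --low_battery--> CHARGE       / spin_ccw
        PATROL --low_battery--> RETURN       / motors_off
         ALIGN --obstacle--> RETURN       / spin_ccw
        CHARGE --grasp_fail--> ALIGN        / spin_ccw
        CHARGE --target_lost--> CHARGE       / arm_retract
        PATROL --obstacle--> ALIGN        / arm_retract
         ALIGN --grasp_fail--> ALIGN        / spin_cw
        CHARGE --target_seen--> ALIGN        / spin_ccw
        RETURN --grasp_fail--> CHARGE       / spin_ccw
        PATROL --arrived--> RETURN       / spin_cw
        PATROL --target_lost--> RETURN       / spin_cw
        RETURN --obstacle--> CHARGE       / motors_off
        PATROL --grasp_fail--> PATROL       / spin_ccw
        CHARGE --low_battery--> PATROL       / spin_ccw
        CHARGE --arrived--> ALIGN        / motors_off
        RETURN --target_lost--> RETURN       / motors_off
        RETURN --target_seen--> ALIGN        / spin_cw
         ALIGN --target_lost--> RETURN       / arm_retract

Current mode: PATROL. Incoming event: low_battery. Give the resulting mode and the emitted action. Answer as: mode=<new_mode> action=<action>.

current mode = PATROL; filter table to that mode:
  (PATROL, target_seen) → (CHARGE, spin_ccw)
  (PATROL, low_battery) → (RETURN, motors_off)  ← event matches
  (PATROL, obstacle) → (ALIGN, arm_retract)
  (PATROL, arrived) → (RETURN, spin_cw)
  (PATROL, target_lost) → (RETURN, spin_cw)
  (PATROL, grasp_fail) → (PATROL, spin_ccw)
event = low_battery selects (RETURN, motors_off)

mode=RETURN action=motors_off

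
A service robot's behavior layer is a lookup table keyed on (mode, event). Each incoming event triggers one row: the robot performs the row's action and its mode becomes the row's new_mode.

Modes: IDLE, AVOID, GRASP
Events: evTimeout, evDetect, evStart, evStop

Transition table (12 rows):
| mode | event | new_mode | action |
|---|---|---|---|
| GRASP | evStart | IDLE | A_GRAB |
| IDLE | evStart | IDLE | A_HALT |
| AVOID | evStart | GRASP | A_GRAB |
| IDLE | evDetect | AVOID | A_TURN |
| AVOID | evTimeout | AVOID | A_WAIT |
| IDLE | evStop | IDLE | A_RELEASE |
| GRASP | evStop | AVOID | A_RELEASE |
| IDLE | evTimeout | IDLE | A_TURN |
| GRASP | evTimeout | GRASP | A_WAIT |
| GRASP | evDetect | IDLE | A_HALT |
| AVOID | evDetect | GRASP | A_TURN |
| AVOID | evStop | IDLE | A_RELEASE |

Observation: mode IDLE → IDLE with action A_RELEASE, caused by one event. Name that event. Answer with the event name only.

evStop

try evTimeout: (IDLE, evTimeout) → (IDLE, A_TURN)
try evDetect: (IDLE, evDetect) → (AVOID, A_TURN)
try evStart: (IDLE, evStart) → (IDLE, A_HALT)
try evStop: (IDLE, evStop) → (IDLE, A_RELEASE)  ← matches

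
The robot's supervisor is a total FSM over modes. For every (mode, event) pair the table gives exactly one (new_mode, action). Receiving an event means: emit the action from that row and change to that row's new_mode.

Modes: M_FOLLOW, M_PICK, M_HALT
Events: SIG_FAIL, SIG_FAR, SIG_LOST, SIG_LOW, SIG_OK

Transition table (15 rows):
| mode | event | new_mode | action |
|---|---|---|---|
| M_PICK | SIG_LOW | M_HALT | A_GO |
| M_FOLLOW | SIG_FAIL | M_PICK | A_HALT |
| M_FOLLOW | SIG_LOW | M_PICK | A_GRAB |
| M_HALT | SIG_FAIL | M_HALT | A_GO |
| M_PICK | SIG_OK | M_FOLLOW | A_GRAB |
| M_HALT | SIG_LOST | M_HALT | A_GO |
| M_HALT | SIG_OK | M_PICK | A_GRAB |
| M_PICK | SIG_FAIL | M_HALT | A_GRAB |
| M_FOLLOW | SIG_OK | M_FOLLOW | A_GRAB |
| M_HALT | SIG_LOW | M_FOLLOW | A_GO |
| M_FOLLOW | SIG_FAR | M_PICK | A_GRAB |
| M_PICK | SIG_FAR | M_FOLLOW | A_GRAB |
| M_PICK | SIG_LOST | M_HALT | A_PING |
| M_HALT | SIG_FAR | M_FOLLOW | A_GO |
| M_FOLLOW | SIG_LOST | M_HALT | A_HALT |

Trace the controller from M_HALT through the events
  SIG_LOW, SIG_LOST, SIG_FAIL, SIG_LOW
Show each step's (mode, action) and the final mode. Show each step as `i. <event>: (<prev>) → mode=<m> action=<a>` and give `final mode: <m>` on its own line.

final mode: M_FOLLOW

1. SIG_LOW: (M_HALT) → mode=M_FOLLOW action=A_GO
2. SIG_LOST: (M_FOLLOW) → mode=M_HALT action=A_HALT
3. SIG_FAIL: (M_HALT) → mode=M_HALT action=A_GO
4. SIG_LOW: (M_HALT) → mode=M_FOLLOW action=A_GO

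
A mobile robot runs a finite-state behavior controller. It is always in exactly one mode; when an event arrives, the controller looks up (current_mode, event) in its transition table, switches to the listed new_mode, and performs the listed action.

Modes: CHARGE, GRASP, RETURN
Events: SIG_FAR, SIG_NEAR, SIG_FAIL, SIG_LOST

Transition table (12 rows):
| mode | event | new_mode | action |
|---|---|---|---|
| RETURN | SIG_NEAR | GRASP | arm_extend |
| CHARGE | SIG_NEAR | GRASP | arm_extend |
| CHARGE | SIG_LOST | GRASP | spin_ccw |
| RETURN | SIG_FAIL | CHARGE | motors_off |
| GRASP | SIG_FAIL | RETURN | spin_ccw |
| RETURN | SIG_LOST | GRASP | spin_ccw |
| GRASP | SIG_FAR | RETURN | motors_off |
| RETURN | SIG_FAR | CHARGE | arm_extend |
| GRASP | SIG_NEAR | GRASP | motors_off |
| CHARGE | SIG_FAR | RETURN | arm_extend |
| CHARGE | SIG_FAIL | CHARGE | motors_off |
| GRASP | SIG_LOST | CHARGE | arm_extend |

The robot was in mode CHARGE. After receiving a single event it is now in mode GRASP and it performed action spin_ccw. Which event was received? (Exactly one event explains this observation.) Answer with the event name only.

try SIG_FAR: (CHARGE, SIG_FAR) → (RETURN, arm_extend)
try SIG_NEAR: (CHARGE, SIG_NEAR) → (GRASP, arm_extend)
try SIG_FAIL: (CHARGE, SIG_FAIL) → (CHARGE, motors_off)
try SIG_LOST: (CHARGE, SIG_LOST) → (GRASP, spin_ccw)  ← matches

SIG_LOST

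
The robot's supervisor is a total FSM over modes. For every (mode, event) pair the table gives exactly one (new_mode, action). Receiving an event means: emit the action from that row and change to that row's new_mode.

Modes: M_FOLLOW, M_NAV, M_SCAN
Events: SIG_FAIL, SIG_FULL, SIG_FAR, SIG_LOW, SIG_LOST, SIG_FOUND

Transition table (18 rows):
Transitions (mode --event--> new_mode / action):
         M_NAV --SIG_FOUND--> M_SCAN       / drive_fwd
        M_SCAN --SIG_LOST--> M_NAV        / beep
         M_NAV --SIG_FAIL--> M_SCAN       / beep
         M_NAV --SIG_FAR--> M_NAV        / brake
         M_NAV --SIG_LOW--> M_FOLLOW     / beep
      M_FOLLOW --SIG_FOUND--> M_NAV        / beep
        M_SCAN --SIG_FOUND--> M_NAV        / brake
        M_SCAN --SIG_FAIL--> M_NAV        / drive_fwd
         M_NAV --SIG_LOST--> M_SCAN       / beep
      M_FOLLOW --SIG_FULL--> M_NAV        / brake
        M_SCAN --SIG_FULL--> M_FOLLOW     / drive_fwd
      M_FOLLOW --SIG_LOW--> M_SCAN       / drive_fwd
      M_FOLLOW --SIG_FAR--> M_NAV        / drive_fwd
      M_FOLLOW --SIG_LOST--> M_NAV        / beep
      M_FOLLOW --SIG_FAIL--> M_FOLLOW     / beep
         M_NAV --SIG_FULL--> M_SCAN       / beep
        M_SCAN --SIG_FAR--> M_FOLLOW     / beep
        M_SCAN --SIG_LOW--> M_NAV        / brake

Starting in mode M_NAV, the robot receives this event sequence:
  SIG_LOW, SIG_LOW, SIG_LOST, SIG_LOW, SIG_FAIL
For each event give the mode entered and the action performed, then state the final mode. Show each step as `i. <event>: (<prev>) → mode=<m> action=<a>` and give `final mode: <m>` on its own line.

final mode: M_FOLLOW

1. SIG_LOW: (M_NAV) → mode=M_FOLLOW action=beep
2. SIG_LOW: (M_FOLLOW) → mode=M_SCAN action=drive_fwd
3. SIG_LOST: (M_SCAN) → mode=M_NAV action=beep
4. SIG_LOW: (M_NAV) → mode=M_FOLLOW action=beep
5. SIG_FAIL: (M_FOLLOW) → mode=M_FOLLOW action=beep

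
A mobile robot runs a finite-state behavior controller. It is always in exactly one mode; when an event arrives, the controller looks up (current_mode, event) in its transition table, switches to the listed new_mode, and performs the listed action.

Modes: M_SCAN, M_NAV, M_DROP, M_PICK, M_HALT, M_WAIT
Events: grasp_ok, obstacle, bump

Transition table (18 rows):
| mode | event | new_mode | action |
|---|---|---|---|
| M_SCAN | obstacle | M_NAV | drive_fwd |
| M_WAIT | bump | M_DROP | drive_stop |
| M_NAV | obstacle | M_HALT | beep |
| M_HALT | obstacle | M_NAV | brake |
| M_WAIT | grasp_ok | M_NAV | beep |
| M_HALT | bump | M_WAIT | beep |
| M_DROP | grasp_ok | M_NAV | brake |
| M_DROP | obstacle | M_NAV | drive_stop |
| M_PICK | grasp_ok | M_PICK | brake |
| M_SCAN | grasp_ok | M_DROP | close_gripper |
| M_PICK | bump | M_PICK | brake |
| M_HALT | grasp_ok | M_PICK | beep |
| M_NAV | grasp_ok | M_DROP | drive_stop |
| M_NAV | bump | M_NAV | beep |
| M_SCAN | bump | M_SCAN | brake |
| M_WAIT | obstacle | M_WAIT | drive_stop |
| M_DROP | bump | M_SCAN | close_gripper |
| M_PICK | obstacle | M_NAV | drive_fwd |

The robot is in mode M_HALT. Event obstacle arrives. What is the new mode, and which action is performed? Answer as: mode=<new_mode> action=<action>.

current mode = M_HALT; filter table to that mode:
  (M_HALT, obstacle) → (M_NAV, brake)  ← event matches
  (M_HALT, bump) → (M_WAIT, beep)
  (M_HALT, grasp_ok) → (M_PICK, beep)
event = obstacle selects (M_NAV, brake)

mode=M_NAV action=brake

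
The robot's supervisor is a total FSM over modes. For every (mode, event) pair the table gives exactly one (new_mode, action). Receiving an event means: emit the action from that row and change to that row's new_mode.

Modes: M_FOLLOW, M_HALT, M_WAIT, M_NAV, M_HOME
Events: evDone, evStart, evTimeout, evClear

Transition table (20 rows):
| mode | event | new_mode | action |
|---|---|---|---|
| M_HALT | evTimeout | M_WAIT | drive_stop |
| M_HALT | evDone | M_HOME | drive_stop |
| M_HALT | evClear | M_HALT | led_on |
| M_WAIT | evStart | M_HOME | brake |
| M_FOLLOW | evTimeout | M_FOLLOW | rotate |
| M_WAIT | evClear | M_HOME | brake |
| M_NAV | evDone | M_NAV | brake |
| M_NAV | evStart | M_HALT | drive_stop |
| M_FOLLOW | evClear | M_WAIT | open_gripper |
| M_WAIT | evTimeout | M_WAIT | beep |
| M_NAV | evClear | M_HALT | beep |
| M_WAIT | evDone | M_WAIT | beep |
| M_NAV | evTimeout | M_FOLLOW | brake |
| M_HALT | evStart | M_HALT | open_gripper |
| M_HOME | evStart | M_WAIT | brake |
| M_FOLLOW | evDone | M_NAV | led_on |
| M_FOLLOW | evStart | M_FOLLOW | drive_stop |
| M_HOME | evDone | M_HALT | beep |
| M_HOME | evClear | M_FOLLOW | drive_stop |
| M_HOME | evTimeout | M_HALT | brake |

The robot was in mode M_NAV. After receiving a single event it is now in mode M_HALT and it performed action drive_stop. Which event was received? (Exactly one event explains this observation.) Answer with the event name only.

try evDone: (M_NAV, evDone) → (M_NAV, brake)
try evStart: (M_NAV, evStart) → (M_HALT, drive_stop)  ← matches
try evTimeout: (M_NAV, evTimeout) → (M_FOLLOW, brake)
try evClear: (M_NAV, evClear) → (M_HALT, beep)

evStart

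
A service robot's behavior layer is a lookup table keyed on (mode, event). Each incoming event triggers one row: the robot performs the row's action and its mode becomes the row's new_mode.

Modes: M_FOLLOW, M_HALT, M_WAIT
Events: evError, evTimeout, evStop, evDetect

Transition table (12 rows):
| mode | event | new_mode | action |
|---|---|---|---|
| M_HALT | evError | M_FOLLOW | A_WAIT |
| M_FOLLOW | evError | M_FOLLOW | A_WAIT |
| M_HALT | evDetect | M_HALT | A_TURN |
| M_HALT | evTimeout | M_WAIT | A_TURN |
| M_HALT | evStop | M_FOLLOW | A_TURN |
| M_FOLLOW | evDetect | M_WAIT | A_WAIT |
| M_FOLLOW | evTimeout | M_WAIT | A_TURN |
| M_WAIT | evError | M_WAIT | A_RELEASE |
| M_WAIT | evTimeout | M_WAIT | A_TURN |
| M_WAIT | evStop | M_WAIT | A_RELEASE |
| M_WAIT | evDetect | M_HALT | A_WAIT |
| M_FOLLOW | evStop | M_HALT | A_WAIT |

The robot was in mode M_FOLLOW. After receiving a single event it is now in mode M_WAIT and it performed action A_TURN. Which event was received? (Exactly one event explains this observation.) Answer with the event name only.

evTimeout

try evError: (M_FOLLOW, evError) → (M_FOLLOW, A_WAIT)
try evTimeout: (M_FOLLOW, evTimeout) → (M_WAIT, A_TURN)  ← matches
try evStop: (M_FOLLOW, evStop) → (M_HALT, A_WAIT)
try evDetect: (M_FOLLOW, evDetect) → (M_WAIT, A_WAIT)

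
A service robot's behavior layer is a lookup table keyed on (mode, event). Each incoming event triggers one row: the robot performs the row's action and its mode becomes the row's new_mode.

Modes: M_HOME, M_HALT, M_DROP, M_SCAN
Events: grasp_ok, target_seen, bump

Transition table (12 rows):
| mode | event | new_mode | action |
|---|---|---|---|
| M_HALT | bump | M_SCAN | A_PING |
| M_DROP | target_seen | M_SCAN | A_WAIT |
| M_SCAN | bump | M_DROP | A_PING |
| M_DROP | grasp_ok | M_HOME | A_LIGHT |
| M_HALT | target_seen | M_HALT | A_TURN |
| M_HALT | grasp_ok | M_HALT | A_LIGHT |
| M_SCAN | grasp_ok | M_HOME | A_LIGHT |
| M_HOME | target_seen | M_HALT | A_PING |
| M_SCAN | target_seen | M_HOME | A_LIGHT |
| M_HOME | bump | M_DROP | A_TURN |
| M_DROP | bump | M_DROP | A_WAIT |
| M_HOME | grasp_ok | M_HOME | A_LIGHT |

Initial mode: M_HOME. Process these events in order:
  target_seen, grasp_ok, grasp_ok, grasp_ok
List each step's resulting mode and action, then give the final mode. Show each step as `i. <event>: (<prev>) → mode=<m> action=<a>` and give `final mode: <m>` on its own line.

1. target_seen: (M_HOME) → mode=M_HALT action=A_PING
2. grasp_ok: (M_HALT) → mode=M_HALT action=A_LIGHT
3. grasp_ok: (M_HALT) → mode=M_HALT action=A_LIGHT
4. grasp_ok: (M_HALT) → mode=M_HALT action=A_LIGHT

final mode: M_HALT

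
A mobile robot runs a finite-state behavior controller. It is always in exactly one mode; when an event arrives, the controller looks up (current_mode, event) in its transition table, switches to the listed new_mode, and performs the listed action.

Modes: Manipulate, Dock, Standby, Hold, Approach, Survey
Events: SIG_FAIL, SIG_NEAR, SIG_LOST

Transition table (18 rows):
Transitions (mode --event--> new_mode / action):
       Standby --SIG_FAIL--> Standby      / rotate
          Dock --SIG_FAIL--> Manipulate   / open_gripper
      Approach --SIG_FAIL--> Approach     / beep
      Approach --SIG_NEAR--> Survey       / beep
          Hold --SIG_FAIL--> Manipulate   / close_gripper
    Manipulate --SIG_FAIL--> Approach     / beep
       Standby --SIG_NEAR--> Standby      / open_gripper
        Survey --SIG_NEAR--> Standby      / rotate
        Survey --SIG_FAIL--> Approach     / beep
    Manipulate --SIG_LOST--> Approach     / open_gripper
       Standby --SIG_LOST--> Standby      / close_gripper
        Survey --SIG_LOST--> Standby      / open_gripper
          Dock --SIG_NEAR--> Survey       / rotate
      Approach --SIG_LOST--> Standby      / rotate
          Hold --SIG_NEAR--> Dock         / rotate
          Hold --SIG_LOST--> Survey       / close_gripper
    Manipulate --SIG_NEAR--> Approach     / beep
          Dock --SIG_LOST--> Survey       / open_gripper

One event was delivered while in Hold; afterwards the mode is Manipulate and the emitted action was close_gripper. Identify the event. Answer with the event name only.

SIG_FAIL

try SIG_FAIL: (Hold, SIG_FAIL) → (Manipulate, close_gripper)  ← matches
try SIG_NEAR: (Hold, SIG_NEAR) → (Dock, rotate)
try SIG_LOST: (Hold, SIG_LOST) → (Survey, close_gripper)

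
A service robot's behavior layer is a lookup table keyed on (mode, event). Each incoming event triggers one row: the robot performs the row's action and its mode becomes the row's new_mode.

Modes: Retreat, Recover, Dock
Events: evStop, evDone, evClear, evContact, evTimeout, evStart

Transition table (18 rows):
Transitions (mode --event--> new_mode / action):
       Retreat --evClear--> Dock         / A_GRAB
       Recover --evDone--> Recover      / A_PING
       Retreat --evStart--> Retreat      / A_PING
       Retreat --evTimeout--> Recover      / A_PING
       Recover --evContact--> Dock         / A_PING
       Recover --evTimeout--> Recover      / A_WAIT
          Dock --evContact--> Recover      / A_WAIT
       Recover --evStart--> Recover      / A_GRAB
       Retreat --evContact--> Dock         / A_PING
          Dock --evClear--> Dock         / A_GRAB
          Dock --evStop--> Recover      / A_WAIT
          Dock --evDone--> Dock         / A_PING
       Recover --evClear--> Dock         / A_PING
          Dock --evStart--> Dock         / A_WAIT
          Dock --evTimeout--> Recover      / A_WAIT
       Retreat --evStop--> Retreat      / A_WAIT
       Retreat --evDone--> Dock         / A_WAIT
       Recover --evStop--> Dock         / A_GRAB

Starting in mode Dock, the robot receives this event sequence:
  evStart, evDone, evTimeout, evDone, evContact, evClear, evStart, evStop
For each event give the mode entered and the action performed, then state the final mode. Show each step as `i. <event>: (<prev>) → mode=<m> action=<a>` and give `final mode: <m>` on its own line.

1. evStart: (Dock) → mode=Dock action=A_WAIT
2. evDone: (Dock) → mode=Dock action=A_PING
3. evTimeout: (Dock) → mode=Recover action=A_WAIT
4. evDone: (Recover) → mode=Recover action=A_PING
5. evContact: (Recover) → mode=Dock action=A_PING
6. evClear: (Dock) → mode=Dock action=A_GRAB
7. evStart: (Dock) → mode=Dock action=A_WAIT
8. evStop: (Dock) → mode=Recover action=A_WAIT

final mode: Recover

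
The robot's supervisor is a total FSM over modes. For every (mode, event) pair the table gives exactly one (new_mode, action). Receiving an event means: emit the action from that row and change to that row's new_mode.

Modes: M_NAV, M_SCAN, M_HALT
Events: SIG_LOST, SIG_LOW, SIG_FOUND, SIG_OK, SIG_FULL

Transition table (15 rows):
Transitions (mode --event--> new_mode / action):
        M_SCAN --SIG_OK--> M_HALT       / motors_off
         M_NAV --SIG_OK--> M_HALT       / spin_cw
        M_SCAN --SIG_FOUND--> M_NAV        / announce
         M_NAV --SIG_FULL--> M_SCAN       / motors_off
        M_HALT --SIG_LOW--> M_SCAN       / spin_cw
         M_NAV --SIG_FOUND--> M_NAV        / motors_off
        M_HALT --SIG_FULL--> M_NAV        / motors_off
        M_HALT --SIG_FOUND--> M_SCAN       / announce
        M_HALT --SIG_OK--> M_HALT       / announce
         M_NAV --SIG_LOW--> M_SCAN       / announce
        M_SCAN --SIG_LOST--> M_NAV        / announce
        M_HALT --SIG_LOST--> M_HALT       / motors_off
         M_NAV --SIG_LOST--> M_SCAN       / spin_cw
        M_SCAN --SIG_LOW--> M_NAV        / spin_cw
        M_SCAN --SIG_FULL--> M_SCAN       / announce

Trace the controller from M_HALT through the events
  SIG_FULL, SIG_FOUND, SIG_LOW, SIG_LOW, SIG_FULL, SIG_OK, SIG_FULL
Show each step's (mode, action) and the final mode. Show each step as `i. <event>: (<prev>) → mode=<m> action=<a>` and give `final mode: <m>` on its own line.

1. SIG_FULL: (M_HALT) → mode=M_NAV action=motors_off
2. SIG_FOUND: (M_NAV) → mode=M_NAV action=motors_off
3. SIG_LOW: (M_NAV) → mode=M_SCAN action=announce
4. SIG_LOW: (M_SCAN) → mode=M_NAV action=spin_cw
5. SIG_FULL: (M_NAV) → mode=M_SCAN action=motors_off
6. SIG_OK: (M_SCAN) → mode=M_HALT action=motors_off
7. SIG_FULL: (M_HALT) → mode=M_NAV action=motors_off

final mode: M_NAV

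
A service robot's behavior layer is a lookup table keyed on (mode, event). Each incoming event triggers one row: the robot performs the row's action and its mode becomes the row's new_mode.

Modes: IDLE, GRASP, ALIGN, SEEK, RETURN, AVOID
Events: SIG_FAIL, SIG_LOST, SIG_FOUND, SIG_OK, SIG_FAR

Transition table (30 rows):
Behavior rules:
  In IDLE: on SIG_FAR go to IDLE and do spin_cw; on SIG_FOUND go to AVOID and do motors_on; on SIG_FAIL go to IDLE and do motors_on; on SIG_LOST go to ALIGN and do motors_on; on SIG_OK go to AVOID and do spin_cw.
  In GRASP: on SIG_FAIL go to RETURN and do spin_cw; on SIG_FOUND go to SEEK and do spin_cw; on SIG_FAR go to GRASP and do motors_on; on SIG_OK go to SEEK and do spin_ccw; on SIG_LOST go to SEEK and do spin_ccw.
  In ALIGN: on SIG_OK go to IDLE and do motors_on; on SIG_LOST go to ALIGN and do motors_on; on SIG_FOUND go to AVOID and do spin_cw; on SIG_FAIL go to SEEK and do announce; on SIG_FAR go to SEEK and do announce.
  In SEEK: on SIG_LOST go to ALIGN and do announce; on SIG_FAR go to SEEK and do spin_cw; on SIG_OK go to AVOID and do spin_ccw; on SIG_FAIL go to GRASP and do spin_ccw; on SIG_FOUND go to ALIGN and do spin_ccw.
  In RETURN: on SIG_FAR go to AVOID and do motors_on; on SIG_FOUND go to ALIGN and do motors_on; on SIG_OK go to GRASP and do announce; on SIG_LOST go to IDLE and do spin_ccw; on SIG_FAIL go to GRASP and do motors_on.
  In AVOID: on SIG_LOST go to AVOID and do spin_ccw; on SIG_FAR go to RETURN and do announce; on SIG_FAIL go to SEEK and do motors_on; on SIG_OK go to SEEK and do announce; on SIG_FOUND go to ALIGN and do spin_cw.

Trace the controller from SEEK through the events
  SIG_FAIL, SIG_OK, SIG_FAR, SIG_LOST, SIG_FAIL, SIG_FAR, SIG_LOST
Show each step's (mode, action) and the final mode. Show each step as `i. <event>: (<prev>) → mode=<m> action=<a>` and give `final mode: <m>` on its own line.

1. SIG_FAIL: (SEEK) → mode=GRASP action=spin_ccw
2. SIG_OK: (GRASP) → mode=SEEK action=spin_ccw
3. SIG_FAR: (SEEK) → mode=SEEK action=spin_cw
4. SIG_LOST: (SEEK) → mode=ALIGN action=announce
5. SIG_FAIL: (ALIGN) → mode=SEEK action=announce
6. SIG_FAR: (SEEK) → mode=SEEK action=spin_cw
7. SIG_LOST: (SEEK) → mode=ALIGN action=announce

final mode: ALIGN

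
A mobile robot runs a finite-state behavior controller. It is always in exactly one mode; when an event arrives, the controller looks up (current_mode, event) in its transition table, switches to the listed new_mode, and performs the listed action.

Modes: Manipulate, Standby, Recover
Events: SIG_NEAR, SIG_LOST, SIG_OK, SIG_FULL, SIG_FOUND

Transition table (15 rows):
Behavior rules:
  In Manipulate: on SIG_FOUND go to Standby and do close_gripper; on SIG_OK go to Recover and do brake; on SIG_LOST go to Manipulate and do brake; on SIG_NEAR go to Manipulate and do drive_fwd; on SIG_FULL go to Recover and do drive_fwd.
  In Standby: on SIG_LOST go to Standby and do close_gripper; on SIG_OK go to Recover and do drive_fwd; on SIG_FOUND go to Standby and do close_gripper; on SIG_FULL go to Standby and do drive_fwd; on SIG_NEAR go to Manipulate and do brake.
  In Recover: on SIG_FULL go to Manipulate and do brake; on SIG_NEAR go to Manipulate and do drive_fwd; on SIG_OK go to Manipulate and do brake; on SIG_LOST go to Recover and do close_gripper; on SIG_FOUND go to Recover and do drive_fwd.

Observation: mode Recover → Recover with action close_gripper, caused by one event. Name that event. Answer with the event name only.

try SIG_NEAR: (Recover, SIG_NEAR) → (Manipulate, drive_fwd)
try SIG_LOST: (Recover, SIG_LOST) → (Recover, close_gripper)  ← matches
try SIG_OK: (Recover, SIG_OK) → (Manipulate, brake)
try SIG_FULL: (Recover, SIG_FULL) → (Manipulate, brake)
try SIG_FOUND: (Recover, SIG_FOUND) → (Recover, drive_fwd)

SIG_LOST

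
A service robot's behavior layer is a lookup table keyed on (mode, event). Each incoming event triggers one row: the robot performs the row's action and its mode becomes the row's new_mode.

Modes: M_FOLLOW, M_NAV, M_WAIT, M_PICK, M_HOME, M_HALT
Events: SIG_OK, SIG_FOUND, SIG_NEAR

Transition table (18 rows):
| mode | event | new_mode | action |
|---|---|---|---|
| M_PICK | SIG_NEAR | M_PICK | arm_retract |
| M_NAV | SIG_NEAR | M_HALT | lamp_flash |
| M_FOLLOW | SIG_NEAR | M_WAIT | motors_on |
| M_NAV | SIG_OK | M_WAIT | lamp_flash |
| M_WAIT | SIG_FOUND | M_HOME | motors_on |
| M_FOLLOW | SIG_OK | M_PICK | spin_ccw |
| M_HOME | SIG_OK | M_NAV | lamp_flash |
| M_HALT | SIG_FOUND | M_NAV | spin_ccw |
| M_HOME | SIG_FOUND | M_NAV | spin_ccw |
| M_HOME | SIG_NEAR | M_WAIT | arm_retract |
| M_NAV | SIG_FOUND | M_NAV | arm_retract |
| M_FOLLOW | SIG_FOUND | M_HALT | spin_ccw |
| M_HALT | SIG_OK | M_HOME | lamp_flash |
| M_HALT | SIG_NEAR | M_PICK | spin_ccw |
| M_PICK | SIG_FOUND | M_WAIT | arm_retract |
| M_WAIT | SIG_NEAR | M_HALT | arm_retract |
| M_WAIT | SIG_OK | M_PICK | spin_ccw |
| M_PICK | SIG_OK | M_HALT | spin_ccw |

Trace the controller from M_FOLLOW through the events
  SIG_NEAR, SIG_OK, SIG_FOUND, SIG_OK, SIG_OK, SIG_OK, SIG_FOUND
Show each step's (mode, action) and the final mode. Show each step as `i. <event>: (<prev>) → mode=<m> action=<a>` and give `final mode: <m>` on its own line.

final mode: M_NAV

1. SIG_NEAR: (M_FOLLOW) → mode=M_WAIT action=motors_on
2. SIG_OK: (M_WAIT) → mode=M_PICK action=spin_ccw
3. SIG_FOUND: (M_PICK) → mode=M_WAIT action=arm_retract
4. SIG_OK: (M_WAIT) → mode=M_PICK action=spin_ccw
5. SIG_OK: (M_PICK) → mode=M_HALT action=spin_ccw
6. SIG_OK: (M_HALT) → mode=M_HOME action=lamp_flash
7. SIG_FOUND: (M_HOME) → mode=M_NAV action=spin_ccw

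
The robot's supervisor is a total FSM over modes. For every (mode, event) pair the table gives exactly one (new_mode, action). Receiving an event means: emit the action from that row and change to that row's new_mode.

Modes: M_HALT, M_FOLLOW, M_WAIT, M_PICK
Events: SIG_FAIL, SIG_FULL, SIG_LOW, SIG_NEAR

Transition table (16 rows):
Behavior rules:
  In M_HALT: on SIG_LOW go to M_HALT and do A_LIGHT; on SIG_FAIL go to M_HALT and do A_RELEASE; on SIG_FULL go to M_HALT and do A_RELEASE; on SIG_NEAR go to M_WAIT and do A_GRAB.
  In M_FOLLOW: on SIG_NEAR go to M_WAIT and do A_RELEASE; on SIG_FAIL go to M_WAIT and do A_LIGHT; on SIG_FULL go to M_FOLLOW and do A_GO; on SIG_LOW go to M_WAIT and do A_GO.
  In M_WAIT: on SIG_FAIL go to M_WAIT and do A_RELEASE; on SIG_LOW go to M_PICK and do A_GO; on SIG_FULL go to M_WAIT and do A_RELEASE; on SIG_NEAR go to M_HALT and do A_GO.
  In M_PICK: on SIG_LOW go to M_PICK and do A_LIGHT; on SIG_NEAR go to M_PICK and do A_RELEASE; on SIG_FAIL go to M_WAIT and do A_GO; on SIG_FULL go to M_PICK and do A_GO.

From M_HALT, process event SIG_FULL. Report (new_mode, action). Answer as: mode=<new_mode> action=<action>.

mode=M_HALT action=A_RELEASE

current mode = M_HALT; filter table to that mode:
  (M_HALT, SIG_LOW) → (M_HALT, A_LIGHT)
  (M_HALT, SIG_FAIL) → (M_HALT, A_RELEASE)
  (M_HALT, SIG_FULL) → (M_HALT, A_RELEASE)  ← event matches
  (M_HALT, SIG_NEAR) → (M_WAIT, A_GRAB)
event = SIG_FULL selects (M_HALT, A_RELEASE)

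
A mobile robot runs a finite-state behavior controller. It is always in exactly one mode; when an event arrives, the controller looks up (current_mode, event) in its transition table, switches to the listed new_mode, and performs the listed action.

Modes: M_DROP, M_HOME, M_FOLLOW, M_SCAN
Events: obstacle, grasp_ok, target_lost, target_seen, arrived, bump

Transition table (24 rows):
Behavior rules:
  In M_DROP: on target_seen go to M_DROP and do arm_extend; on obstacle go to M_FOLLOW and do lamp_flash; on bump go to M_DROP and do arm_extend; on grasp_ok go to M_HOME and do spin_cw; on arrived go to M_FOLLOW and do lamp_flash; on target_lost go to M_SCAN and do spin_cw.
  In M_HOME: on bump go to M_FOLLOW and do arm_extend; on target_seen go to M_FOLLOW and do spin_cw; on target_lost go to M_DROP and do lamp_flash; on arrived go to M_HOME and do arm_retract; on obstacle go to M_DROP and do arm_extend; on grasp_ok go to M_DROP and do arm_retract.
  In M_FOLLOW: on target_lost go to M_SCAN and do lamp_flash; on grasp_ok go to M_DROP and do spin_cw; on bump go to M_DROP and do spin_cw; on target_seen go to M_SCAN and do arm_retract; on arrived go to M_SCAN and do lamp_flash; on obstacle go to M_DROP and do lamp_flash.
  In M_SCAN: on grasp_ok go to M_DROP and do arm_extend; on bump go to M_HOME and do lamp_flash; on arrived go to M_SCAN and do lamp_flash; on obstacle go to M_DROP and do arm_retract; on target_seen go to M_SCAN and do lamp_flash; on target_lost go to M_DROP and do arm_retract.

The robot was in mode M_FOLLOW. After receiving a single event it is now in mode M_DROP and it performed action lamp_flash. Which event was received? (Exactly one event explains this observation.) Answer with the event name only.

obstacle

try obstacle: (M_FOLLOW, obstacle) → (M_DROP, lamp_flash)  ← matches
try grasp_ok: (M_FOLLOW, grasp_ok) → (M_DROP, spin_cw)
try target_lost: (M_FOLLOW, target_lost) → (M_SCAN, lamp_flash)
try target_seen: (M_FOLLOW, target_seen) → (M_SCAN, arm_retract)
try arrived: (M_FOLLOW, arrived) → (M_SCAN, lamp_flash)
try bump: (M_FOLLOW, bump) → (M_DROP, spin_cw)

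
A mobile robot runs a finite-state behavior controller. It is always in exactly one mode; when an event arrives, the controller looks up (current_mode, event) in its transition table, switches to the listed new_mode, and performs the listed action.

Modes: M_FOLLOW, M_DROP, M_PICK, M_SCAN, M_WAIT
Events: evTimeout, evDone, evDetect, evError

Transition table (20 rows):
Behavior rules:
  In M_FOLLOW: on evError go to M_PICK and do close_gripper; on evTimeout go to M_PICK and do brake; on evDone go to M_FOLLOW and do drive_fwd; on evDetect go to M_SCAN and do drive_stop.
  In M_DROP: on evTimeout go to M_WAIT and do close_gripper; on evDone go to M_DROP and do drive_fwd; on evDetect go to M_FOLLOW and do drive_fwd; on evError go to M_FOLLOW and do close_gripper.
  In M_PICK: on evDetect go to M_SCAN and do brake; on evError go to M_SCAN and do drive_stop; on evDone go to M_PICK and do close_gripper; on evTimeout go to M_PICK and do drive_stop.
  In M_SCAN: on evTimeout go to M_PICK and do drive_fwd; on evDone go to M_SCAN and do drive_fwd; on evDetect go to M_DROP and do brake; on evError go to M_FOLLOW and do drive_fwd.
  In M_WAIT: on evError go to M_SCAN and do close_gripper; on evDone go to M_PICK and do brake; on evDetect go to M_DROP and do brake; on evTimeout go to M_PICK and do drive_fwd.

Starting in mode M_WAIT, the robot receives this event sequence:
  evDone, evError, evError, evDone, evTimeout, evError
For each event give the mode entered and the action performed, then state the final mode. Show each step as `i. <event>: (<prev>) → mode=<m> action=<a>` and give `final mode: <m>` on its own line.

final mode: M_SCAN

1. evDone: (M_WAIT) → mode=M_PICK action=brake
2. evError: (M_PICK) → mode=M_SCAN action=drive_stop
3. evError: (M_SCAN) → mode=M_FOLLOW action=drive_fwd
4. evDone: (M_FOLLOW) → mode=M_FOLLOW action=drive_fwd
5. evTimeout: (M_FOLLOW) → mode=M_PICK action=brake
6. evError: (M_PICK) → mode=M_SCAN action=drive_stop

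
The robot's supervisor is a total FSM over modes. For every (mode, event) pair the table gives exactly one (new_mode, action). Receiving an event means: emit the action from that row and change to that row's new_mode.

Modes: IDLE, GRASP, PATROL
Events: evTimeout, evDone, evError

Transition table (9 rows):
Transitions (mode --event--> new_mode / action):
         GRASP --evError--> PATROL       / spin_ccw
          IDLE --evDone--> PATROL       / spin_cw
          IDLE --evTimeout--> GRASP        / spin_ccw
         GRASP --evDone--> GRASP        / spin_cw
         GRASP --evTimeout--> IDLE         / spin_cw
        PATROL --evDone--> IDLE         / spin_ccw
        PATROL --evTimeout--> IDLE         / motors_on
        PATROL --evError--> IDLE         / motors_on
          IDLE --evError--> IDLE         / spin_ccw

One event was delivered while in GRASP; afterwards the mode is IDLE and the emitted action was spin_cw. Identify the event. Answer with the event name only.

evTimeout

try evTimeout: (GRASP, evTimeout) → (IDLE, spin_cw)  ← matches
try evDone: (GRASP, evDone) → (GRASP, spin_cw)
try evError: (GRASP, evError) → (PATROL, spin_ccw)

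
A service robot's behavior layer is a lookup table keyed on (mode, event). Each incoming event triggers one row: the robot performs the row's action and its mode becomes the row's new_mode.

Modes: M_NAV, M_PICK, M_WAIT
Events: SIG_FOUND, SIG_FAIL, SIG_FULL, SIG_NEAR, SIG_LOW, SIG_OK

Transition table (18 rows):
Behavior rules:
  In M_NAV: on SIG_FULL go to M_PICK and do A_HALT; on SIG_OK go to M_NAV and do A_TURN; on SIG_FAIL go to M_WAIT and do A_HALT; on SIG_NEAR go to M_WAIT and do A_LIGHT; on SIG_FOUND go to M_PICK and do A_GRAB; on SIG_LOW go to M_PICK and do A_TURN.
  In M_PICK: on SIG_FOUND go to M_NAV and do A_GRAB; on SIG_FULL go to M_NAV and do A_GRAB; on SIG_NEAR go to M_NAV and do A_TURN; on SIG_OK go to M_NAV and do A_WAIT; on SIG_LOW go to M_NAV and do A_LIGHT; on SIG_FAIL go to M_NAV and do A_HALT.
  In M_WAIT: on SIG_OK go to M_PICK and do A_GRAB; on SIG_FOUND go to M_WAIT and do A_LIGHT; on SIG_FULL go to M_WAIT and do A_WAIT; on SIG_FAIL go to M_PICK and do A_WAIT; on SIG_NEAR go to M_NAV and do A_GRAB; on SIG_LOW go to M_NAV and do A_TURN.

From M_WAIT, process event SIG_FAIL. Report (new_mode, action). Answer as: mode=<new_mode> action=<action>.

current mode = M_WAIT; filter table to that mode:
  (M_WAIT, SIG_OK) → (M_PICK, A_GRAB)
  (M_WAIT, SIG_FOUND) → (M_WAIT, A_LIGHT)
  (M_WAIT, SIG_FULL) → (M_WAIT, A_WAIT)
  (M_WAIT, SIG_FAIL) → (M_PICK, A_WAIT)  ← event matches
  (M_WAIT, SIG_NEAR) → (M_NAV, A_GRAB)
  (M_WAIT, SIG_LOW) → (M_NAV, A_TURN)
event = SIG_FAIL selects (M_PICK, A_WAIT)

mode=M_PICK action=A_WAIT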